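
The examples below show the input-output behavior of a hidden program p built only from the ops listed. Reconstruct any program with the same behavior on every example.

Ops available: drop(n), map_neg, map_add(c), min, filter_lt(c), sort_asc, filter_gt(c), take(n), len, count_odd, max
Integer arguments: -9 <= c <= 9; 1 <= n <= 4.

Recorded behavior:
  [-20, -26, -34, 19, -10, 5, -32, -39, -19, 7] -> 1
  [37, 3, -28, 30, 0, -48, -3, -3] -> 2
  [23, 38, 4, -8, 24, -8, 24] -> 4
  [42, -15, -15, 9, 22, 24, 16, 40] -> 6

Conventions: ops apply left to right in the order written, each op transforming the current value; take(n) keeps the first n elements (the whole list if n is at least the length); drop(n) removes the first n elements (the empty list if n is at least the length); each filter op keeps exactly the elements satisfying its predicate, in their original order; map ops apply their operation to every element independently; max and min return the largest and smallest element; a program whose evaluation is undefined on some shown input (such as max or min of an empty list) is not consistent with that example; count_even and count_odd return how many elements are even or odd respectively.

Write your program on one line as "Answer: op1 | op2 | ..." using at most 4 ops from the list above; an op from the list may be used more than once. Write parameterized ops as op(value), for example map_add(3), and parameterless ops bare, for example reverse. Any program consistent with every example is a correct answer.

filter_gt(7) | sort_asc | len

Check, running the answer program on each example:
  [-20, -26, -34, 19, -10, 5, -32, -39, -19, 7] -> [19] -> [19] -> 1
  [37, 3, -28, 30, 0, -48, -3, -3] -> [37, 30] -> [30, 37] -> 2
  [23, 38, 4, -8, 24, -8, 24] -> [23, 38, 24, 24] -> [23, 24, 24, 38] -> 4
  [42, -15, -15, 9, 22, 24, 16, 40] -> [42, 9, 22, 24, 16, 40] -> [9, 16, 22, 24, 40, 42] -> 6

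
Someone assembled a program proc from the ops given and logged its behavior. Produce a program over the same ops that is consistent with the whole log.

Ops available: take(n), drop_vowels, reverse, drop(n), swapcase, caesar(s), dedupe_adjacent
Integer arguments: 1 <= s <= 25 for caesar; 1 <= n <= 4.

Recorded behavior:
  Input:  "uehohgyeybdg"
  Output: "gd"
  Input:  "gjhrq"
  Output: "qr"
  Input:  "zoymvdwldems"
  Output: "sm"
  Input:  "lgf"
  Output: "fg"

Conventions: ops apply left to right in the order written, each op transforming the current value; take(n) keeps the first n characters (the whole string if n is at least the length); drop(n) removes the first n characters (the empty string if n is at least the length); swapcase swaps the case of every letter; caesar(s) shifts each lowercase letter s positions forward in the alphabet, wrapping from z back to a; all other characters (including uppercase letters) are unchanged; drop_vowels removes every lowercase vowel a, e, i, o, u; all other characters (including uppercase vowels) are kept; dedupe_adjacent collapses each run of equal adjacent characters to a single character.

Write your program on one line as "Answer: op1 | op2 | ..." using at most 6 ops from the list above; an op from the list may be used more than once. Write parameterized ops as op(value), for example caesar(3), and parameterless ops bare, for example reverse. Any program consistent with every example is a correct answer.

swapcase | reverse | swapcase | drop_vowels | take(2)

Check, running the answer program on each example:
  "uehohgyeybdg" -> "UEHOHGYEYBDG" -> "GDBYEYGHOHEU" -> "gdbyeyghoheu" -> "gdbyyghh" -> "gd"
  "gjhrq" -> "GJHRQ" -> "QRHJG" -> "qrhjg" -> "qrhjg" -> "qr"
  "zoymvdwldems" -> "ZOYMVDWLDEMS" -> "SMEDLWDVMYOZ" -> "smedlwdvmyoz" -> "smdlwdvmyz" -> "sm"
  "lgf" -> "LGF" -> "FGL" -> "fgl" -> "fgl" -> "fg"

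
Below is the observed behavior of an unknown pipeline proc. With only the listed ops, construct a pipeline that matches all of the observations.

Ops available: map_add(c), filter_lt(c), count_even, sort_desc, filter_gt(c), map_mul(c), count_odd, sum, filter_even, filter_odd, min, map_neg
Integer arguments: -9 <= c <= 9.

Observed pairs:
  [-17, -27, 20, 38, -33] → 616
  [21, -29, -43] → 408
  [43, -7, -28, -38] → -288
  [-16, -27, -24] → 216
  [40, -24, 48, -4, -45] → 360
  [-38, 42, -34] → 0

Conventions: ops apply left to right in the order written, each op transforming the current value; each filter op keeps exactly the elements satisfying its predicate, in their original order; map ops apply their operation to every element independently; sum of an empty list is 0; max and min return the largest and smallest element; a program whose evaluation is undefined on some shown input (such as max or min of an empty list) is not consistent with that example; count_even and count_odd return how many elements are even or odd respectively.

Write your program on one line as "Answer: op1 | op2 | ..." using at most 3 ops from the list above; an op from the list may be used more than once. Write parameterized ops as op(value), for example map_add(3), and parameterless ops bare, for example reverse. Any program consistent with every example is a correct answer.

filter_odd | map_mul(-8) | sum

Check, running the answer program on each example:
  [-17, -27, 20, 38, -33] -> [-17, -27, -33] -> [136, 216, 264] -> 616
  [21, -29, -43] -> [21, -29, -43] -> [-168, 232, 344] -> 408
  [43, -7, -28, -38] -> [43, -7] -> [-344, 56] -> -288
  [-16, -27, -24] -> [-27] -> [216] -> 216
  [40, -24, 48, -4, -45] -> [-45] -> [360] -> 360
  [-38, 42, -34] -> [] -> [] -> 0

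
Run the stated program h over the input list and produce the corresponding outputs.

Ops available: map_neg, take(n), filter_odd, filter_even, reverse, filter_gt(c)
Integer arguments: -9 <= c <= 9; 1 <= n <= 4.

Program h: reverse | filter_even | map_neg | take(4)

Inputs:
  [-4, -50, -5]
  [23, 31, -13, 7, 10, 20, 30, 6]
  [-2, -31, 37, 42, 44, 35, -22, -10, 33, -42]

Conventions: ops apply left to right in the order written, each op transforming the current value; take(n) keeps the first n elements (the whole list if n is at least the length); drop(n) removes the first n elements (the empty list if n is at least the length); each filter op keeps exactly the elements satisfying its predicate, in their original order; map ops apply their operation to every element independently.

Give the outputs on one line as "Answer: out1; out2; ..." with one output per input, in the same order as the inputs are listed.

[50, 4]; [-6, -30, -20, -10]; [42, 10, 22, -44]

Execution, op by op:
  [-4, -50, -5] -> [-5, -50, -4] -> [-50, -4] -> [50, 4] -> [50, 4]
  [23, 31, -13, 7, 10, 20, 30, 6] -> [6, 30, 20, 10, 7, -13, 31, 23] -> [6, 30, 20, 10] -> [-6, -30, -20, -10] -> [-6, -30, -20, -10]
  [-2, -31, 37, 42, 44, 35, -22, -10, 33, -42] -> [-42, 33, -10, -22, 35, 44, 42, 37, -31, -2] -> [-42, -10, -22, 44, 42, -2] -> [42, 10, 22, -44, -42, 2] -> [42, 10, 22, -44]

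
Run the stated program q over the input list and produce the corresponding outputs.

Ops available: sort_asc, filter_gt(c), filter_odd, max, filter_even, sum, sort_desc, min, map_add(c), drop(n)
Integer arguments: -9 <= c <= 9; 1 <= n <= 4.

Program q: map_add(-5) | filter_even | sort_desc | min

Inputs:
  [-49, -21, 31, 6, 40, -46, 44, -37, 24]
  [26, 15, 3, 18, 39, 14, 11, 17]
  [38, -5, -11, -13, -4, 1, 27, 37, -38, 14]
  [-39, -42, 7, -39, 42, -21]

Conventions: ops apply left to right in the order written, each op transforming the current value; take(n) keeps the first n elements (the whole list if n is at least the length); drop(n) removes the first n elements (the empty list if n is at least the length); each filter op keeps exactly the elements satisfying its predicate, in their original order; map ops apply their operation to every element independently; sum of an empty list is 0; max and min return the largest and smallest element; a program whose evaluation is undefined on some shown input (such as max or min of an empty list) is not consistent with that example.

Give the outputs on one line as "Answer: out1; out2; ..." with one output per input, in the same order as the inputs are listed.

Execution, op by op:
  [-49, -21, 31, 6, 40, -46, 44, -37, 24] -> [-54, -26, 26, 1, 35, -51, 39, -42, 19] -> [-54, -26, 26, -42] -> [26, -26, -42, -54] -> -54
  [26, 15, 3, 18, 39, 14, 11, 17] -> [21, 10, -2, 13, 34, 9, 6, 12] -> [10, -2, 34, 6, 12] -> [34, 12, 10, 6, -2] -> -2
  [38, -5, -11, -13, -4, 1, 27, 37, -38, 14] -> [33, -10, -16, -18, -9, -4, 22, 32, -43, 9] -> [-10, -16, -18, -4, 22, 32] -> [32, 22, -4, -10, -16, -18] -> -18
  [-39, -42, 7, -39, 42, -21] -> [-44, -47, 2, -44, 37, -26] -> [-44, 2, -44, -26] -> [2, -26, -44, -44] -> -44

-54; -2; -18; -44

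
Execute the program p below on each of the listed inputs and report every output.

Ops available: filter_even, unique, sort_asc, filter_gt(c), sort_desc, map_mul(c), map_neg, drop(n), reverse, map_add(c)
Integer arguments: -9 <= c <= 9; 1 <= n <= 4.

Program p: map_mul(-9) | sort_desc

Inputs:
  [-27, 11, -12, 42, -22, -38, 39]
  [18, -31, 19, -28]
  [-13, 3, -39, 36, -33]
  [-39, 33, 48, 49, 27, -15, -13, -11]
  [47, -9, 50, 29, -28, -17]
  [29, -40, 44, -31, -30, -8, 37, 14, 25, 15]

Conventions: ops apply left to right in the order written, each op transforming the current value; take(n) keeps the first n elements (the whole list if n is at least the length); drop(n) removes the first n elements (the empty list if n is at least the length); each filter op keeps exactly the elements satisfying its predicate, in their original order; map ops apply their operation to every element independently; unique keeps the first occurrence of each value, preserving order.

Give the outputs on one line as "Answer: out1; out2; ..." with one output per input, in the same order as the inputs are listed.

Execution, op by op:
  [-27, 11, -12, 42, -22, -38, 39] -> [243, -99, 108, -378, 198, 342, -351] -> [342, 243, 198, 108, -99, -351, -378]
  [18, -31, 19, -28] -> [-162, 279, -171, 252] -> [279, 252, -162, -171]
  [-13, 3, -39, 36, -33] -> [117, -27, 351, -324, 297] -> [351, 297, 117, -27, -324]
  [-39, 33, 48, 49, 27, -15, -13, -11] -> [351, -297, -432, -441, -243, 135, 117, 99] -> [351, 135, 117, 99, -243, -297, -432, -441]
  [47, -9, 50, 29, -28, -17] -> [-423, 81, -450, -261, 252, 153] -> [252, 153, 81, -261, -423, -450]
  [29, -40, 44, -31, -30, -8, 37, 14, 25, 15] -> [-261, 360, -396, 279, 270, 72, -333, -126, -225, -135] -> [360, 279, 270, 72, -126, -135, -225, -261, -333, -396]

[342, 243, 198, 108, -99, -351, -378]; [279, 252, -162, -171]; [351, 297, 117, -27, -324]; [351, 135, 117, 99, -243, -297, -432, -441]; [252, 153, 81, -261, -423, -450]; [360, 279, 270, 72, -126, -135, -225, -261, -333, -396]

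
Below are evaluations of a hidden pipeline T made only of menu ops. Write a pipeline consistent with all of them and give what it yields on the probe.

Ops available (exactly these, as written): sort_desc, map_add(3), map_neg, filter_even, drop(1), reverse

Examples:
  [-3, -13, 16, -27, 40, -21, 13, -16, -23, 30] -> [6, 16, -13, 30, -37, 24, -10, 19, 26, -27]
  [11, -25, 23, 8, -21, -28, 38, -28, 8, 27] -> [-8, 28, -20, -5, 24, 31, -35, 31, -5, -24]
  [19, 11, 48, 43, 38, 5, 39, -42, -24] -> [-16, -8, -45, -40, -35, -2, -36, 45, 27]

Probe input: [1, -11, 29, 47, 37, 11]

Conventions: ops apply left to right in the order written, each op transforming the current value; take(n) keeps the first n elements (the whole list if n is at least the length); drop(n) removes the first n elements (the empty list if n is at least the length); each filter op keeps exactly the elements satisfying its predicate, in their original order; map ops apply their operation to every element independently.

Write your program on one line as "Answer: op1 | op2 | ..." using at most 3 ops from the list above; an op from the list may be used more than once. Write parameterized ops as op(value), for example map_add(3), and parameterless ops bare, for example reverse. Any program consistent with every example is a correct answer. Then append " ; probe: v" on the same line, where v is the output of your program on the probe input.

map_neg | map_add(3) ; probe: [2, 14, -26, -44, -34, -8]

Check, running the answer program on each example:
  [-3, -13, 16, -27, 40, -21, 13, -16, -23, 30] -> [3, 13, -16, 27, -40, 21, -13, 16, 23, -30] -> [6, 16, -13, 30, -37, 24, -10, 19, 26, -27]
  [11, -25, 23, 8, -21, -28, 38, -28, 8, 27] -> [-11, 25, -23, -8, 21, 28, -38, 28, -8, -27] -> [-8, 28, -20, -5, 24, 31, -35, 31, -5, -24]
  [19, 11, 48, 43, 38, 5, 39, -42, -24] -> [-19, -11, -48, -43, -38, -5, -39, 42, 24] -> [-16, -8, -45, -40, -35, -2, -36, 45, 27]
  probe: [1, -11, 29, 47, 37, 11] -> [-1, 11, -29, -47, -37, -11] -> [2, 14, -26, -44, -34, -8]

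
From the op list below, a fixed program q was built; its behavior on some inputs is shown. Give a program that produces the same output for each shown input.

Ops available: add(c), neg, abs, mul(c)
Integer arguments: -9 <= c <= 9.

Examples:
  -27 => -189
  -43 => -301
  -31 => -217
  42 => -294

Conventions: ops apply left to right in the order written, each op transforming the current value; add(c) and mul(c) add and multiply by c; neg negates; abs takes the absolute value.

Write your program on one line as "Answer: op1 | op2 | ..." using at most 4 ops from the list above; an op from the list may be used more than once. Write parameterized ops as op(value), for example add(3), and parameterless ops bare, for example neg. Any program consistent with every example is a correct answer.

neg | abs | mul(-7)

Check, running the answer program on each example:
  -27 -> 27 -> 27 -> -189
  -43 -> 43 -> 43 -> -301
  -31 -> 31 -> 31 -> -217
  42 -> -42 -> 42 -> -294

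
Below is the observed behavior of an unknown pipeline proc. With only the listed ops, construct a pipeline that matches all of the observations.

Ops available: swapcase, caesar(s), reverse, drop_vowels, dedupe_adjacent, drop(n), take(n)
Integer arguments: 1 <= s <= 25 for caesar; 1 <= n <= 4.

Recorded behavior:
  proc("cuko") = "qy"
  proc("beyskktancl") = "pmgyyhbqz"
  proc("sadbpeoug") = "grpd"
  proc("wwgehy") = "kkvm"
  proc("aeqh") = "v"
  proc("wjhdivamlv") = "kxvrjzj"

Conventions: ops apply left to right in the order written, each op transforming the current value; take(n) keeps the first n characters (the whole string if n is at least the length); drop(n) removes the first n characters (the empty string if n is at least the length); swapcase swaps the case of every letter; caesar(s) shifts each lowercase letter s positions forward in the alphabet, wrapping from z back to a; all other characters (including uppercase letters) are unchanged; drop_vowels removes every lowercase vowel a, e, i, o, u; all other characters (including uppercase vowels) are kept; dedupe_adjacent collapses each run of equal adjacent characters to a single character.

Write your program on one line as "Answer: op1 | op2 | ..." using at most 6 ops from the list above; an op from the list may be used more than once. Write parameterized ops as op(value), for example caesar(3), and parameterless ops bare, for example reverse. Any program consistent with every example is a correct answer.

drop_vowels | reverse | caesar(14) | drop_vowels | reverse

Check, running the answer program on each example:
  "cuko" -> "ck" -> "kc" -> "yq" -> "yq" -> "qy"
  "beyskktancl" -> "byskktncl" -> "lcntkksyb" -> "zqbhyygmp" -> "zqbhyygmp" -> "pmgyyhbqz"
  "sadbpeoug" -> "sdbpg" -> "gpbds" -> "udprg" -> "dprg" -> "grpd"
  "wwgehy" -> "wwghy" -> "yhgww" -> "mvukk" -> "mvkk" -> "kkvm"
  "aeqh" -> "qh" -> "hq" -> "ve" -> "v" -> "v"
  "wjhdivamlv" -> "wjhdvmlv" -> "vlmvdhjw" -> "jzajrvxk" -> "jzjrvxk" -> "kxvrjzj"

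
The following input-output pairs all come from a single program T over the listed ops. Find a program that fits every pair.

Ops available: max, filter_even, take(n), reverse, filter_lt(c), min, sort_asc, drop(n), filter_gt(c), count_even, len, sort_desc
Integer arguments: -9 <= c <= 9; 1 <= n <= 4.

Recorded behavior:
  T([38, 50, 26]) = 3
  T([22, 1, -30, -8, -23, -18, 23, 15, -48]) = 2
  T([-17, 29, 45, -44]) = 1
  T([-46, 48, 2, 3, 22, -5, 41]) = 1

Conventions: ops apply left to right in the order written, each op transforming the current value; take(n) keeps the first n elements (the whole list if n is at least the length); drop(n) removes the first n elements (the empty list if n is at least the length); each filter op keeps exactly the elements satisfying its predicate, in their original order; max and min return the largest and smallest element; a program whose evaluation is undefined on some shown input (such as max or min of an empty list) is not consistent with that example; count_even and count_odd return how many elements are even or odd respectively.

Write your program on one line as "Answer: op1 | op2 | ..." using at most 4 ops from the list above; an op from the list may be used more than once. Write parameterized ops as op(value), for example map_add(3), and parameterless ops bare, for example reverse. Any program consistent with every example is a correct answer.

reverse | take(4) | filter_even | len

Check, running the answer program on each example:
  [38, 50, 26] -> [26, 50, 38] -> [26, 50, 38] -> [26, 50, 38] -> 3
  [22, 1, -30, -8, -23, -18, 23, 15, -48] -> [-48, 15, 23, -18, -23, -8, -30, 1, 22] -> [-48, 15, 23, -18] -> [-48, -18] -> 2
  [-17, 29, 45, -44] -> [-44, 45, 29, -17] -> [-44, 45, 29, -17] -> [-44] -> 1
  [-46, 48, 2, 3, 22, -5, 41] -> [41, -5, 22, 3, 2, 48, -46] -> [41, -5, 22, 3] -> [22] -> 1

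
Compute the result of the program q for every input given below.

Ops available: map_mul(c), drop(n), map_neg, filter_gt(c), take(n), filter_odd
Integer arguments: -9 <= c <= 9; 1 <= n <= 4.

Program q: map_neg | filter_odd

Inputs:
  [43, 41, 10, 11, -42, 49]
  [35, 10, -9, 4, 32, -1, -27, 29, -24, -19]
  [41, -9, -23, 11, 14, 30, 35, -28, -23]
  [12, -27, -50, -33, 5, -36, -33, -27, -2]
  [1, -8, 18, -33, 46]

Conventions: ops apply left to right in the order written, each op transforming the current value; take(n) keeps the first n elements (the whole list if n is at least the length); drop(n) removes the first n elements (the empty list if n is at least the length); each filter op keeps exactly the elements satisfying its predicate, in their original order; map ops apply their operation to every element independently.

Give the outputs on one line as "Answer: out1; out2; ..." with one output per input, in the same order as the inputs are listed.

[-43, -41, -11, -49]; [-35, 9, 1, 27, -29, 19]; [-41, 9, 23, -11, -35, 23]; [27, 33, -5, 33, 27]; [-1, 33]

Execution, op by op:
  [43, 41, 10, 11, -42, 49] -> [-43, -41, -10, -11, 42, -49] -> [-43, -41, -11, -49]
  [35, 10, -9, 4, 32, -1, -27, 29, -24, -19] -> [-35, -10, 9, -4, -32, 1, 27, -29, 24, 19] -> [-35, 9, 1, 27, -29, 19]
  [41, -9, -23, 11, 14, 30, 35, -28, -23] -> [-41, 9, 23, -11, -14, -30, -35, 28, 23] -> [-41, 9, 23, -11, -35, 23]
  [12, -27, -50, -33, 5, -36, -33, -27, -2] -> [-12, 27, 50, 33, -5, 36, 33, 27, 2] -> [27, 33, -5, 33, 27]
  [1, -8, 18, -33, 46] -> [-1, 8, -18, 33, -46] -> [-1, 33]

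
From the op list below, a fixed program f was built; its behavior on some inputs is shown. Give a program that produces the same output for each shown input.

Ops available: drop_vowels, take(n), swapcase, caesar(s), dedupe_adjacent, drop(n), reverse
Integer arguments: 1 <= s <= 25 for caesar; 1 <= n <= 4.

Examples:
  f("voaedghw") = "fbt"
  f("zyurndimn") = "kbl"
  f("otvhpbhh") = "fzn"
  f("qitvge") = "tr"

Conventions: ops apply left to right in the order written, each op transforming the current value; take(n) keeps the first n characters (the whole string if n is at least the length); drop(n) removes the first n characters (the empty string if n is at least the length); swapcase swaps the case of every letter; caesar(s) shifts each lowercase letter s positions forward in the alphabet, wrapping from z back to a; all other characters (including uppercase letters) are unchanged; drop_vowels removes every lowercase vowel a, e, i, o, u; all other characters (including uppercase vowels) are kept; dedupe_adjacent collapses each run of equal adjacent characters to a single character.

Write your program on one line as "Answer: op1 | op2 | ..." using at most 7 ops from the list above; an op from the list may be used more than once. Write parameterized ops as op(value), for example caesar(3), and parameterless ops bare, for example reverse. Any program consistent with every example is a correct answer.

reverse | drop_vowels | drop(1) | caesar(24) | drop_vowels | take(3)

Check, running the answer program on each example:
  "voaedghw" -> "whgdeaov" -> "whgdv" -> "hgdv" -> "febt" -> "fbt" -> "fbt"
  "zyurndimn" -> "nmidnruyz" -> "nmdnryz" -> "mdnryz" -> "kblpwx" -> "kblpwx" -> "kbl"
  "otvhpbhh" -> "hhbphvto" -> "hhbphvt" -> "hbphvt" -> "fznftr" -> "fznftr" -> "fzn"
  "qitvge" -> "egvtiq" -> "gvtq" -> "vtq" -> "tro" -> "tr" -> "tr"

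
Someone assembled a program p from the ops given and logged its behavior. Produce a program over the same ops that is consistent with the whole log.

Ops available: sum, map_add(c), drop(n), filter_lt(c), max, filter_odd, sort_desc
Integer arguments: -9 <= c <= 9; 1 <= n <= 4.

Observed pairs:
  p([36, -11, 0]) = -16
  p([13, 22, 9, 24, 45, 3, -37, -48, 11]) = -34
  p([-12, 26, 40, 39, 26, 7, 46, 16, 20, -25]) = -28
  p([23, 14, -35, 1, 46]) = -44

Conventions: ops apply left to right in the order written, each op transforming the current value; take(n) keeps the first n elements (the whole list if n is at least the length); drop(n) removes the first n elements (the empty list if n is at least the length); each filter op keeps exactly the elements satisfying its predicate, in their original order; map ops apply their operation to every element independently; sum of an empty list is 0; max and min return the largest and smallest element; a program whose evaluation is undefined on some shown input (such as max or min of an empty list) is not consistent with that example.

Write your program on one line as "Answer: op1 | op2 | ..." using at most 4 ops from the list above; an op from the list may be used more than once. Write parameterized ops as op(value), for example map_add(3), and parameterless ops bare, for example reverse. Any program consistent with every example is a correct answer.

filter_odd | map_add(-5) | filter_lt(8) | sum

Check, running the answer program on each example:
  [36, -11, 0] -> [-11] -> [-16] -> [-16] -> -16
  [13, 22, 9, 24, 45, 3, -37, -48, 11] -> [13, 9, 45, 3, -37, 11] -> [8, 4, 40, -2, -42, 6] -> [4, -2, -42, 6] -> -34
  [-12, 26, 40, 39, 26, 7, 46, 16, 20, -25] -> [39, 7, -25] -> [34, 2, -30] -> [2, -30] -> -28
  [23, 14, -35, 1, 46] -> [23, -35, 1] -> [18, -40, -4] -> [-40, -4] -> -44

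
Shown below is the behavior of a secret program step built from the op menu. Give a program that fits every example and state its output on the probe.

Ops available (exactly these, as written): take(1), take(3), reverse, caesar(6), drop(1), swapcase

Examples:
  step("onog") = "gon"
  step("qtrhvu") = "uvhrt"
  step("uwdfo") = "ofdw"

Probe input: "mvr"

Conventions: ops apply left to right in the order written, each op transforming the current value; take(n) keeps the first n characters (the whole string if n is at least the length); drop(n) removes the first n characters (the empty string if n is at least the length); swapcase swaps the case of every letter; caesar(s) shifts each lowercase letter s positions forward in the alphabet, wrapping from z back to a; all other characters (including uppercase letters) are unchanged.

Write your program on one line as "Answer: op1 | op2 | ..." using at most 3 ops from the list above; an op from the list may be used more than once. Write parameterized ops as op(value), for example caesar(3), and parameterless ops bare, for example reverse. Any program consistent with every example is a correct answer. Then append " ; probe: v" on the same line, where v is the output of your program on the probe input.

drop(1) | reverse ; probe: "rv"

Check, running the answer program on each example:
  "onog" -> "nog" -> "gon"
  "qtrhvu" -> "trhvu" -> "uvhrt"
  "uwdfo" -> "wdfo" -> "ofdw"
  probe: "mvr" -> "vr" -> "rv"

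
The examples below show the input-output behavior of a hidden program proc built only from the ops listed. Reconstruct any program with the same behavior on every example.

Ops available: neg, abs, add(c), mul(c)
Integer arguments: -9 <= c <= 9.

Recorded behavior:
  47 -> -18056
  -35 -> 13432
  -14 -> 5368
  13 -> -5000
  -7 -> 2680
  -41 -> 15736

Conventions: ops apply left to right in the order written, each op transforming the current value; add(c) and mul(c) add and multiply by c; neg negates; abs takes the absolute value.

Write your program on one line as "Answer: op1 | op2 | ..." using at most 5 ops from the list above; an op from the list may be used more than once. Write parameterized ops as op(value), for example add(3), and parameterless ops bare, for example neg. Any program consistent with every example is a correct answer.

mul(-8) | neg | mul(-8) | mul(6) | add(-8)

Check, running the answer program on each example:
  47 -> -376 -> 376 -> -3008 -> -18048 -> -18056
  -35 -> 280 -> -280 -> 2240 -> 13440 -> 13432
  -14 -> 112 -> -112 -> 896 -> 5376 -> 5368
  13 -> -104 -> 104 -> -832 -> -4992 -> -5000
  -7 -> 56 -> -56 -> 448 -> 2688 -> 2680
  -41 -> 328 -> -328 -> 2624 -> 15744 -> 15736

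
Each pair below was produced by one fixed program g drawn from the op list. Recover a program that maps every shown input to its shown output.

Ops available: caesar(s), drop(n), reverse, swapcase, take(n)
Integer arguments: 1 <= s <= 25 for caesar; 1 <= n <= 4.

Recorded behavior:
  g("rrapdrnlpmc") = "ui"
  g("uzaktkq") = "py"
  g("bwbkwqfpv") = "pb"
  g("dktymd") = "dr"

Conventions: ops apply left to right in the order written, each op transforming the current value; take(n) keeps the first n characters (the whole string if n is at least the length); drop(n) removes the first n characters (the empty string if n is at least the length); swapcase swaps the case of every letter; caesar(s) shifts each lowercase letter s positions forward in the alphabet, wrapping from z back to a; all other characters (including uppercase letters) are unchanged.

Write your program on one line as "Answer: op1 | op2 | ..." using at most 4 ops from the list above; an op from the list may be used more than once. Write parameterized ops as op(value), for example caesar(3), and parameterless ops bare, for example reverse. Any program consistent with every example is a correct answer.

drop(3) | caesar(5) | take(2)

Check, running the answer program on each example:
  "rrapdrnlpmc" -> "pdrnlpmc" -> "uiwsqurh" -> "ui"
  "uzaktkq" -> "ktkq" -> "pypv" -> "py"
  "bwbkwqfpv" -> "kwqfpv" -> "pbvkua" -> "pb"
  "dktymd" -> "ymd" -> "dri" -> "dr"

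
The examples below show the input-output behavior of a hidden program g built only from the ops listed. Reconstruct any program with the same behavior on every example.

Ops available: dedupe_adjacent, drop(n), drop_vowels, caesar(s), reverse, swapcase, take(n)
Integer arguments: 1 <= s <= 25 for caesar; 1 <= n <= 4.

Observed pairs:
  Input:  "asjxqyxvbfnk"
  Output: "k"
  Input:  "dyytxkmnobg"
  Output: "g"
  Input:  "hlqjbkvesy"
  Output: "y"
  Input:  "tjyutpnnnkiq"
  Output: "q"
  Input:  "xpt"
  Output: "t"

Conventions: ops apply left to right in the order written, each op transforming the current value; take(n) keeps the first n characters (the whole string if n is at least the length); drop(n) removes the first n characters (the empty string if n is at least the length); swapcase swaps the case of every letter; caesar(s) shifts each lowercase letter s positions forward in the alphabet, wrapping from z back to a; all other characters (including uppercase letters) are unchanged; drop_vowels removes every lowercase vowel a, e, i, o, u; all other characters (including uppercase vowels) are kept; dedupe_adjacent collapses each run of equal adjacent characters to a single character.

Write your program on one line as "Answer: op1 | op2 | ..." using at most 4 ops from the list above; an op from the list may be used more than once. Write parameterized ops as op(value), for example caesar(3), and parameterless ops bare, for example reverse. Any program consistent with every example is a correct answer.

reverse | take(4) | take(1)

Check, running the answer program on each example:
  "asjxqyxvbfnk" -> "knfbvxyqxjsa" -> "knfb" -> "k"
  "dyytxkmnobg" -> "gbonmkxtyyd" -> "gbon" -> "g"
  "hlqjbkvesy" -> "ysevkbjqlh" -> "ysev" -> "y"
  "tjyutpnnnkiq" -> "qiknnnptuyjt" -> "qikn" -> "q"
  "xpt" -> "tpx" -> "tpx" -> "t"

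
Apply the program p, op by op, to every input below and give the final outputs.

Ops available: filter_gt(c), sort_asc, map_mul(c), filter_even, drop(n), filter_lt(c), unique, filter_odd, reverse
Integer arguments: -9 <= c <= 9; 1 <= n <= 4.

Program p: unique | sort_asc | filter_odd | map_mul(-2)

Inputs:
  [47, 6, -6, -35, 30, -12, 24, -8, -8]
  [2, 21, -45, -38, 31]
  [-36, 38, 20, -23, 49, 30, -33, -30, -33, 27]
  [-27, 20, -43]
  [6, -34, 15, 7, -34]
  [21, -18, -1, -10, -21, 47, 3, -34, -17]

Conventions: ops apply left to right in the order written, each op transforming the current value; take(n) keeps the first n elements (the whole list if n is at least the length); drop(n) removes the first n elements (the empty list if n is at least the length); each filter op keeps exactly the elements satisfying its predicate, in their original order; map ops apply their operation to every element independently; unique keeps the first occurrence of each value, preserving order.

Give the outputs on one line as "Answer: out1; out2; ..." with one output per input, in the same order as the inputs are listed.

[70, -94]; [90, -42, -62]; [66, 46, -54, -98]; [86, 54]; [-14, -30]; [42, 34, 2, -6, -42, -94]

Execution, op by op:
  [47, 6, -6, -35, 30, -12, 24, -8, -8] -> [47, 6, -6, -35, 30, -12, 24, -8] -> [-35, -12, -8, -6, 6, 24, 30, 47] -> [-35, 47] -> [70, -94]
  [2, 21, -45, -38, 31] -> [2, 21, -45, -38, 31] -> [-45, -38, 2, 21, 31] -> [-45, 21, 31] -> [90, -42, -62]
  [-36, 38, 20, -23, 49, 30, -33, -30, -33, 27] -> [-36, 38, 20, -23, 49, 30, -33, -30, 27] -> [-36, -33, -30, -23, 20, 27, 30, 38, 49] -> [-33, -23, 27, 49] -> [66, 46, -54, -98]
  [-27, 20, -43] -> [-27, 20, -43] -> [-43, -27, 20] -> [-43, -27] -> [86, 54]
  [6, -34, 15, 7, -34] -> [6, -34, 15, 7] -> [-34, 6, 7, 15] -> [7, 15] -> [-14, -30]
  [21, -18, -1, -10, -21, 47, 3, -34, -17] -> [21, -18, -1, -10, -21, 47, 3, -34, -17] -> [-34, -21, -18, -17, -10, -1, 3, 21, 47] -> [-21, -17, -1, 3, 21, 47] -> [42, 34, 2, -6, -42, -94]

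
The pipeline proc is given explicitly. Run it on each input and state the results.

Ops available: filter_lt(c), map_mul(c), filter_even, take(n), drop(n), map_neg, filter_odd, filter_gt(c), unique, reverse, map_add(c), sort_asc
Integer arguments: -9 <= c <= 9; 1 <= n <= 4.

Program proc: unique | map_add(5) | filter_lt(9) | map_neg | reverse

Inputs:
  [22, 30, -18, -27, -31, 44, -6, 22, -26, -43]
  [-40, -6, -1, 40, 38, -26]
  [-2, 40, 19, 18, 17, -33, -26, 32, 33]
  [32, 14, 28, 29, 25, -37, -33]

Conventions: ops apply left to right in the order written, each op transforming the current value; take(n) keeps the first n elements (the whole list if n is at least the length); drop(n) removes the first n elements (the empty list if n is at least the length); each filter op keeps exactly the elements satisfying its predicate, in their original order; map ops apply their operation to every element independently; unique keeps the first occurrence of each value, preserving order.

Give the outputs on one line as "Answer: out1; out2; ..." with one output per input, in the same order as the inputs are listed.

Execution, op by op:
  [22, 30, -18, -27, -31, 44, -6, 22, -26, -43] -> [22, 30, -18, -27, -31, 44, -6, -26, -43] -> [27, 35, -13, -22, -26, 49, -1, -21, -38] -> [-13, -22, -26, -1, -21, -38] -> [13, 22, 26, 1, 21, 38] -> [38, 21, 1, 26, 22, 13]
  [-40, -6, -1, 40, 38, -26] -> [-40, -6, -1, 40, 38, -26] -> [-35, -1, 4, 45, 43, -21] -> [-35, -1, 4, -21] -> [35, 1, -4, 21] -> [21, -4, 1, 35]
  [-2, 40, 19, 18, 17, -33, -26, 32, 33] -> [-2, 40, 19, 18, 17, -33, -26, 32, 33] -> [3, 45, 24, 23, 22, -28, -21, 37, 38] -> [3, -28, -21] -> [-3, 28, 21] -> [21, 28, -3]
  [32, 14, 28, 29, 25, -37, -33] -> [32, 14, 28, 29, 25, -37, -33] -> [37, 19, 33, 34, 30, -32, -28] -> [-32, -28] -> [32, 28] -> [28, 32]

[38, 21, 1, 26, 22, 13]; [21, -4, 1, 35]; [21, 28, -3]; [28, 32]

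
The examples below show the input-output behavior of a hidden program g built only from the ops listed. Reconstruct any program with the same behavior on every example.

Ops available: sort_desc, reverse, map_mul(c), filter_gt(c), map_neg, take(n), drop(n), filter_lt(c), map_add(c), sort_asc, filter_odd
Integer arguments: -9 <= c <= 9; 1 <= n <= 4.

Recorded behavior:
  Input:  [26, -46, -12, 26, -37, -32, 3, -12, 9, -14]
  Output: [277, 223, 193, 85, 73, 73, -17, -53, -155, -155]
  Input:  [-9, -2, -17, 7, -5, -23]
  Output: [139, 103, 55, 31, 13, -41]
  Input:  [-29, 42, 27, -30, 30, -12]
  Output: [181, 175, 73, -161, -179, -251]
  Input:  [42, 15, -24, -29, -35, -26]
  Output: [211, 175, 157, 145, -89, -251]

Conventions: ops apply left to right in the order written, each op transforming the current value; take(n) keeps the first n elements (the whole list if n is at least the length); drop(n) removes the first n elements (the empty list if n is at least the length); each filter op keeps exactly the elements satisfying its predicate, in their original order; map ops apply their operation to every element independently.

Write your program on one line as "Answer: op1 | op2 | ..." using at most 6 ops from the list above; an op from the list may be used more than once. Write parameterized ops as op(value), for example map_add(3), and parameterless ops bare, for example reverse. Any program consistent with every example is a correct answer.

map_neg | sort_asc | map_mul(6) | reverse | map_add(1)

Check, running the answer program on each example:
  [26, -46, -12, 26, -37, -32, 3, -12, 9, -14] -> [-26, 46, 12, -26, 37, 32, -3, 12, -9, 14] -> [-26, -26, -9, -3, 12, 12, 14, 32, 37, 46] -> [-156, -156, -54, -18, 72, 72, 84, 192, 222, 276] -> [276, 222, 192, 84, 72, 72, -18, -54, -156, -156] -> [277, 223, 193, 85, 73, 73, -17, -53, -155, -155]
  [-9, -2, -17, 7, -5, -23] -> [9, 2, 17, -7, 5, 23] -> [-7, 2, 5, 9, 17, 23] -> [-42, 12, 30, 54, 102, 138] -> [138, 102, 54, 30, 12, -42] -> [139, 103, 55, 31, 13, -41]
  [-29, 42, 27, -30, 30, -12] -> [29, -42, -27, 30, -30, 12] -> [-42, -30, -27, 12, 29, 30] -> [-252, -180, -162, 72, 174, 180] -> [180, 174, 72, -162, -180, -252] -> [181, 175, 73, -161, -179, -251]
  [42, 15, -24, -29, -35, -26] -> [-42, -15, 24, 29, 35, 26] -> [-42, -15, 24, 26, 29, 35] -> [-252, -90, 144, 156, 174, 210] -> [210, 174, 156, 144, -90, -252] -> [211, 175, 157, 145, -89, -251]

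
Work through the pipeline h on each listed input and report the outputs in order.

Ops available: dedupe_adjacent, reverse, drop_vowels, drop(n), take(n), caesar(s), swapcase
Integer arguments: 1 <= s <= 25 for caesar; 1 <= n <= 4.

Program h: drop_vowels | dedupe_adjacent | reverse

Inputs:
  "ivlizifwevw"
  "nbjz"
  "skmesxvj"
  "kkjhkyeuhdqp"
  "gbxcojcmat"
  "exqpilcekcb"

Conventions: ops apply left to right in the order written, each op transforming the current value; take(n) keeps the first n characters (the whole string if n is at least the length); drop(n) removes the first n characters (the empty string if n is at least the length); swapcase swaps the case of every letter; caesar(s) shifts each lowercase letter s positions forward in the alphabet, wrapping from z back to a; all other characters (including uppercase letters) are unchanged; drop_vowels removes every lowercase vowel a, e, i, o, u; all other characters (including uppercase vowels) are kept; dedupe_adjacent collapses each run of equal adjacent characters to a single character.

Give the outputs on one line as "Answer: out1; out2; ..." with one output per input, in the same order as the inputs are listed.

Execution, op by op:
  "ivlizifwevw" -> "vlzfwvw" -> "vlzfwvw" -> "wvwfzlv"
  "nbjz" -> "nbjz" -> "nbjz" -> "zjbn"
  "skmesxvj" -> "skmsxvj" -> "skmsxvj" -> "jvxsmks"
  "kkjhkyeuhdqp" -> "kkjhkyhdqp" -> "kjhkyhdqp" -> "pqdhykhjk"
  "gbxcojcmat" -> "gbxcjcmt" -> "gbxcjcmt" -> "tmcjcxbg"
  "exqpilcekcb" -> "xqplckcb" -> "xqplckcb" -> "bckclpqx"

"wvwfzlv"; "zjbn"; "jvxsmks"; "pqdhykhjk"; "tmcjcxbg"; "bckclpqx"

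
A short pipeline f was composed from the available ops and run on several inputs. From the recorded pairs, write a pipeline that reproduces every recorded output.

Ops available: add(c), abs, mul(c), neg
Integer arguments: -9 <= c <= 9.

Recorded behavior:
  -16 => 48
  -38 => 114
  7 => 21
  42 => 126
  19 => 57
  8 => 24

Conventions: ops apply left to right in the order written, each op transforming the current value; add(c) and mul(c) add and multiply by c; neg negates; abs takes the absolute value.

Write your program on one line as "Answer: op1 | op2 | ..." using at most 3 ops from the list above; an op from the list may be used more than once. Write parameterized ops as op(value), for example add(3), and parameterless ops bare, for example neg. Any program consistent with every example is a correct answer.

neg | mul(-3) | abs

Check, running the answer program on each example:
  -16 -> 16 -> -48 -> 48
  -38 -> 38 -> -114 -> 114
  7 -> -7 -> 21 -> 21
  42 -> -42 -> 126 -> 126
  19 -> -19 -> 57 -> 57
  8 -> -8 -> 24 -> 24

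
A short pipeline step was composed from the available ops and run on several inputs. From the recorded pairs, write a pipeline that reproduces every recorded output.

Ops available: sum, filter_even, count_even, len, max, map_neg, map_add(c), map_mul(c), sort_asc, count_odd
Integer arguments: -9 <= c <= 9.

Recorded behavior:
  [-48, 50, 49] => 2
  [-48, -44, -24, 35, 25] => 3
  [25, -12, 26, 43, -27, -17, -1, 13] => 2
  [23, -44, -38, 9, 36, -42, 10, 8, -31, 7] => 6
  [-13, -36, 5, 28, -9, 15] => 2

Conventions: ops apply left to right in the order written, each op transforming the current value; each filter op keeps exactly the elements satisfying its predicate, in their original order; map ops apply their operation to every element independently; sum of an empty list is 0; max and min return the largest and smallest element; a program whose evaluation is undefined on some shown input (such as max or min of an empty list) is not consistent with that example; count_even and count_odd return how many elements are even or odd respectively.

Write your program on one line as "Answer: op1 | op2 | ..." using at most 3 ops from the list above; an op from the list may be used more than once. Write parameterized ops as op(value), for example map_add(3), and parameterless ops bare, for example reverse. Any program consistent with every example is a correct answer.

map_add(-9) | map_add(2) | count_odd

Check, running the answer program on each example:
  [-48, 50, 49] -> [-57, 41, 40] -> [-55, 43, 42] -> 2
  [-48, -44, -24, 35, 25] -> [-57, -53, -33, 26, 16] -> [-55, -51, -31, 28, 18] -> 3
  [25, -12, 26, 43, -27, -17, -1, 13] -> [16, -21, 17, 34, -36, -26, -10, 4] -> [18, -19, 19, 36, -34, -24, -8, 6] -> 2
  [23, -44, -38, 9, 36, -42, 10, 8, -31, 7] -> [14, -53, -47, 0, 27, -51, 1, -1, -40, -2] -> [16, -51, -45, 2, 29, -49, 3, 1, -38, 0] -> 6
  [-13, -36, 5, 28, -9, 15] -> [-22, -45, -4, 19, -18, 6] -> [-20, -43, -2, 21, -16, 8] -> 2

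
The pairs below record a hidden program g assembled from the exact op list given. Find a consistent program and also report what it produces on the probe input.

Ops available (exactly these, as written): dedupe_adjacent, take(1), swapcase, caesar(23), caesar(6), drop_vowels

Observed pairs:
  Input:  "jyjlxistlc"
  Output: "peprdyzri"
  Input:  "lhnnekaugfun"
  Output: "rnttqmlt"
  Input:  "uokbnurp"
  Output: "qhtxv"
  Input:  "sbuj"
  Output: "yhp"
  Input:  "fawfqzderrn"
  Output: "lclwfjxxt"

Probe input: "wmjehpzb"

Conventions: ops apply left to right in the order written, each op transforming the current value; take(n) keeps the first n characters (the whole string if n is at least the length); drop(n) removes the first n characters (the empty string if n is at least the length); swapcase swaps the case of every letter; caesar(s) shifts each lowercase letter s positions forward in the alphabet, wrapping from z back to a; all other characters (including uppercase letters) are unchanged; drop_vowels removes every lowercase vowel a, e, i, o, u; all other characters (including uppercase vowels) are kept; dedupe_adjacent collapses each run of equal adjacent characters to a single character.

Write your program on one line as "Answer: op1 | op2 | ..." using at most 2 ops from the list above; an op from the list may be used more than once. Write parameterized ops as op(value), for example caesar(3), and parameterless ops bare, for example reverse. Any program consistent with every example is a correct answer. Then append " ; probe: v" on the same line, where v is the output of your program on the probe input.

drop_vowels | caesar(6) ; probe: "cspnvfh"

Check, running the answer program on each example:
  "jyjlxistlc" -> "jyjlxstlc" -> "peprdyzri"
  "lhnnekaugfun" -> "lhnnkgfn" -> "rnttqmlt"
  "uokbnurp" -> "kbnrp" -> "qhtxv"
  "sbuj" -> "sbj" -> "yhp"
  "fawfqzderrn" -> "fwfqzdrrn" -> "lclwfjxxt"
  probe: "wmjehpzb" -> "wmjhpzb" -> "cspnvfh"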